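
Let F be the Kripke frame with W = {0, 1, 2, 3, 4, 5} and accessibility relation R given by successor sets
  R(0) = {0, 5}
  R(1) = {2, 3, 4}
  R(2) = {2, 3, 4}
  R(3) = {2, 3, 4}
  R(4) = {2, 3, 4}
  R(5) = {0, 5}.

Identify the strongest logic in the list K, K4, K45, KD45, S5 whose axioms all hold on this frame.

Transitive (axiom 4): yes — every two-step R-path is closed by a direct edge.
Euclidean (axiom 5): yes — any two successors of a common world are R-related.
Serial (axiom D): yes — every world has a successor (e.g. 0 R 0).
Reflexive (axiom T): no — 1 is not related to itself.
So F validates K, K4, K45, KD45; S5 would additionally require R to be reflexive. The strongest is KD45.

KD45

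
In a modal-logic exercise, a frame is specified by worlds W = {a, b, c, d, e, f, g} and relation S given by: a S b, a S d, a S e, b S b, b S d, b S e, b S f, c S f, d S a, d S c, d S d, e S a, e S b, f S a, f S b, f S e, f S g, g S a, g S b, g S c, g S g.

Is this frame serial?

Yes

Serial: yes — every world has a successor (e.g. a S b).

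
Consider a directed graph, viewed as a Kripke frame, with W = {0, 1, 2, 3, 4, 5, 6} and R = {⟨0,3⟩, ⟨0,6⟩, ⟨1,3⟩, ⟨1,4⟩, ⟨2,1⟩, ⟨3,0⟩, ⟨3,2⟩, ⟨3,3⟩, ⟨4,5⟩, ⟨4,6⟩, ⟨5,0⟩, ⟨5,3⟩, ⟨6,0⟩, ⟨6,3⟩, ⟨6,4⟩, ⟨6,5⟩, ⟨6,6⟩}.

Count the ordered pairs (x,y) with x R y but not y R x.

9

Enumerating: (1,3), (1,4), (2,1), (3,2), (4,5), (5,0), (5,3), (6,3), (6,5).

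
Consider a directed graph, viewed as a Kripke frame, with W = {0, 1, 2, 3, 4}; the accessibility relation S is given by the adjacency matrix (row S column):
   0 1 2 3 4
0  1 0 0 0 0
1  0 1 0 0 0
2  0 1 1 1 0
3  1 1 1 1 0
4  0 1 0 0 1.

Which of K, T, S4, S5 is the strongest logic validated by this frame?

T

Reflexive (axiom T): yes — every world is S-related to itself.
Transitive (axiom 4): no — 2 S 3 and 3 S 0, but not 2 S 0.
Euclidean (axiom 5): no — 2 S 1 and 2 S 3, but not 1 S 3.
So F validates K, T; S4 would additionally require S to be transitive. The strongest is T.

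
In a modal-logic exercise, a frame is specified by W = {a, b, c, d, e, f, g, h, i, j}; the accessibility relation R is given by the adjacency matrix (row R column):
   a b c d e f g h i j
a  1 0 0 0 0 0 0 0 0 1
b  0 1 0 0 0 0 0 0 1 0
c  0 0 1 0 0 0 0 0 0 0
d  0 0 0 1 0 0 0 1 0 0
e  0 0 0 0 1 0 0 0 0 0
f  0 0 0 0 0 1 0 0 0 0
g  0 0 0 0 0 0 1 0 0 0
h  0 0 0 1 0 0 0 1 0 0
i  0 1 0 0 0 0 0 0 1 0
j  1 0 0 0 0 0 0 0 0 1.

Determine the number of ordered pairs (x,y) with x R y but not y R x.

R is symmetric; there are no such tuples.

0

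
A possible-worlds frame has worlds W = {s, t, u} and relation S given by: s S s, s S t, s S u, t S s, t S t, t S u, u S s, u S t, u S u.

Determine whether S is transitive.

Yes

Transitive: yes — every two-step S-path is closed by a direct edge.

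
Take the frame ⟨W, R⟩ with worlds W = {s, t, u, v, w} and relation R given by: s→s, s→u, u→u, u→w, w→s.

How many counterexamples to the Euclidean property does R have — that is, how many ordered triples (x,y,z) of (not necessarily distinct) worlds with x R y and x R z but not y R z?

Enumerating: (s,u,s), (u,w,u), (u,w,w).

3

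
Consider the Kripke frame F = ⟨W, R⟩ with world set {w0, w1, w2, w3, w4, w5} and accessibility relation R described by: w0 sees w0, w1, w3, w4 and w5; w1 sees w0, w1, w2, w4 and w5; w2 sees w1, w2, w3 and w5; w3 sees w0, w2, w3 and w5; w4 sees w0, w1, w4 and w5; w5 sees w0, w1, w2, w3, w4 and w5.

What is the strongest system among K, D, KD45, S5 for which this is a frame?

Serial (axiom D): yes — every world has a successor (e.g. w0 R w0).
Euclidean (axiom 5): no — w0 R w1 and w0 R w3, but not w1 R w3.
Transitive (axiom 4): no — w0 R w1 and w1 R w2, but not w0 R w2.
Reflexive (axiom T): yes — every world is R-related to itself.
So F validates K, D; KD45 would additionally require R to be Euclidean and transitive. The strongest is D.

D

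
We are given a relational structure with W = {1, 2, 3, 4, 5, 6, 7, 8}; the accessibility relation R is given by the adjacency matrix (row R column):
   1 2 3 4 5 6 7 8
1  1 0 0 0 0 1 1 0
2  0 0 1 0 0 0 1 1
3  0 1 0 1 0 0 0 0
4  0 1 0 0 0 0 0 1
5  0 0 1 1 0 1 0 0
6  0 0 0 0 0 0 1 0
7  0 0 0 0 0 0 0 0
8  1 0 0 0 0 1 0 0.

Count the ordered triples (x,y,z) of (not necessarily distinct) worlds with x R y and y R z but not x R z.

Enumerating: (2,3,2), (2,3,4), (2,8,1), (2,8,6), (3,2,3), (3,2,7), (3,2,8), (3,4,8), (4,2,3), (4,2,7), (4,8,1), (4,8,6), (5,3,2), (5,4,2), (5,4,8), (5,6,7), (8,1,7), (8,6,7).

18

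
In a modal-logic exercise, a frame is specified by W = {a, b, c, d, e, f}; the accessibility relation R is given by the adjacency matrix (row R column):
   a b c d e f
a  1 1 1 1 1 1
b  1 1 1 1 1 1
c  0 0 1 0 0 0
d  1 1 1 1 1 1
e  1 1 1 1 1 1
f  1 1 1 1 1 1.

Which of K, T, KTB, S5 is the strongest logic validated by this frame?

Reflexive (axiom T): yes — every world is R-related to itself.
Symmetric (axiom B): no — a R c but not c R a.
Euclidean (axiom 5): no — a R c and a R b, but not c R b.
So F validates K, T; KTB would additionally require R to be symmetric. The strongest is T.

T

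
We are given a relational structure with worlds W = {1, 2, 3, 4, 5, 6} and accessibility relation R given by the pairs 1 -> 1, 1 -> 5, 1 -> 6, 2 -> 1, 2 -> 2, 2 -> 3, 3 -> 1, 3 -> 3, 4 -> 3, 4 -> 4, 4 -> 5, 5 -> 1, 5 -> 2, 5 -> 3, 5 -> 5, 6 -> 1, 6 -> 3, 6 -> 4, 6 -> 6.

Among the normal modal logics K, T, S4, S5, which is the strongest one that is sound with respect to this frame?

T

Reflexive (axiom T): yes — every world is R-related to itself.
Transitive (axiom 4): no — 1 R 5 and 5 R 2, but not 1 R 2.
Euclidean (axiom 5): no — 1 R 5 and 1 R 6, but not 5 R 6.
So F validates K, T; S4 would additionally require R to be transitive. The strongest is T.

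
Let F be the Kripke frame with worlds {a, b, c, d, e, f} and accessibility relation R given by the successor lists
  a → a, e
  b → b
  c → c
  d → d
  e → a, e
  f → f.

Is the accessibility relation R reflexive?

Reflexive: yes — every world is R-related to itself.

Yes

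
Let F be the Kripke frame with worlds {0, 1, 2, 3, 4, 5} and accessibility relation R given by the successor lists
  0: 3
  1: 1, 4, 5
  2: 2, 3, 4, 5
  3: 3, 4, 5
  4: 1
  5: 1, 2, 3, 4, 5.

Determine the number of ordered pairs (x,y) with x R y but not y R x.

Enumerating: (0,3), (2,3), (2,4), (3,4), (5,4).

5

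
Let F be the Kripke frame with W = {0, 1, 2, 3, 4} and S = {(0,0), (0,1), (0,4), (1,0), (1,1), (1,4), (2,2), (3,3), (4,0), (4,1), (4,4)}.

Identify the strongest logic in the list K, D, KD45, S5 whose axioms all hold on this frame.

Serial (axiom D): yes — every world has a successor (e.g. 0 S 0).
Euclidean (axiom 5): yes — any two successors of a common world are S-related.
Transitive (axiom 4): yes — every two-step S-path is closed by a direct edge.
Reflexive (axiom T): yes — every world is S-related to itself.
So F validates K, D, KD45, S5. The strongest is S5.

S5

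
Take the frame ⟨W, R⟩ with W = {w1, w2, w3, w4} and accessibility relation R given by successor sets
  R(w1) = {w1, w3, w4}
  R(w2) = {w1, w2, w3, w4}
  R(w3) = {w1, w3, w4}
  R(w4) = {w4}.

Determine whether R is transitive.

Yes

Transitive: yes — every two-step R-path is closed by a direct edge.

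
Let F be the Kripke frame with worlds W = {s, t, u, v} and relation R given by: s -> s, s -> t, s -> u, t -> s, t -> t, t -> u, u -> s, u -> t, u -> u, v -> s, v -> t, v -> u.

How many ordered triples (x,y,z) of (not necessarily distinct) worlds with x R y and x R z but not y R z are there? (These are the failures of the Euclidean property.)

R is Euclidean; there are no such tuples.

0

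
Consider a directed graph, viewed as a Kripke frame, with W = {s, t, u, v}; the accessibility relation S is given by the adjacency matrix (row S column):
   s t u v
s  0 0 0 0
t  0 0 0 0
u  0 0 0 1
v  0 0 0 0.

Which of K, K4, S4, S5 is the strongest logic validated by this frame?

Transitive (axiom 4): yes — every two-step S-path is closed by a direct edge.
Reflexive (axiom T): no — s is not related to itself.
Euclidean (axiom 5): no — u S v and u S v, but not v S v.
So F validates K, K4; S4 would additionally require S to be reflexive. The strongest is K4.

K4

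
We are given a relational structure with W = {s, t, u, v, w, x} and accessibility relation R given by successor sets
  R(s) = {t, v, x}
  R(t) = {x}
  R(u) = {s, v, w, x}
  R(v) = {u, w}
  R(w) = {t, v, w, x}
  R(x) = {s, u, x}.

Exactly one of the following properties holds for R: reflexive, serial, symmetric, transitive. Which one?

serial

Reflexive: no — s is not related to itself.
Serial: yes — every world has a successor (e.g. s R t).
Symmetric: no — s R t but not t R s.
Transitive: no — s R v and v R u, but not s R u.
Only serial holds.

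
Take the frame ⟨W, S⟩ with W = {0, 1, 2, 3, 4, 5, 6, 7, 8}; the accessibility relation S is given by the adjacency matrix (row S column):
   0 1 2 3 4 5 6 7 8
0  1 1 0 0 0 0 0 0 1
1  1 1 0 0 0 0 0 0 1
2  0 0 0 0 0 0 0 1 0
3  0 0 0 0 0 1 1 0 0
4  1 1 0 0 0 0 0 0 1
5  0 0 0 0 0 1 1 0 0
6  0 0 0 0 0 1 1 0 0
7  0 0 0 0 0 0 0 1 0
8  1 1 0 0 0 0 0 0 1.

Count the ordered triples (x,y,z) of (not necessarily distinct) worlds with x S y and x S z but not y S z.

S is Euclidean; there are no such tuples.

0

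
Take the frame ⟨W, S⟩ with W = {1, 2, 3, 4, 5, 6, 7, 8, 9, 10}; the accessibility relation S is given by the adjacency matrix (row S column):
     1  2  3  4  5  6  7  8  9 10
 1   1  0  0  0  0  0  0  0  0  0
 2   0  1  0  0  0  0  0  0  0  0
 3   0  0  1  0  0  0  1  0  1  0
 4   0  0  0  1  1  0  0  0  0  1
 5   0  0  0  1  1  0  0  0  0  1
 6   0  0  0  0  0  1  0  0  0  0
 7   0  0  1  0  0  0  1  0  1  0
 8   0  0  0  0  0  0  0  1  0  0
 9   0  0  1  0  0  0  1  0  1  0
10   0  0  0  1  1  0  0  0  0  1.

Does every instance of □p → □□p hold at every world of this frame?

The schema 4 characterises exactly the transitive frames.
Transitive: yes — every two-step S-path is closed by a direct edge.

Yes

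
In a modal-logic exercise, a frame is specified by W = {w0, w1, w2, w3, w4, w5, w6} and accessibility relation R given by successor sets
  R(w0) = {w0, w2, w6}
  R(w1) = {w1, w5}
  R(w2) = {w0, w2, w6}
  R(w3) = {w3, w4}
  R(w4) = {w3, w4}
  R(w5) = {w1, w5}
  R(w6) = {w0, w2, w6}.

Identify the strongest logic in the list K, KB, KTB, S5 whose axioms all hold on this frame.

Symmetric (axiom B): yes — every pair in R has its reverse in R.
Reflexive (axiom T): yes — every world is R-related to itself.
Euclidean (axiom 5): yes — any two successors of a common world are R-related.
So F validates K, KB, KTB, S5. The strongest is S5.

S5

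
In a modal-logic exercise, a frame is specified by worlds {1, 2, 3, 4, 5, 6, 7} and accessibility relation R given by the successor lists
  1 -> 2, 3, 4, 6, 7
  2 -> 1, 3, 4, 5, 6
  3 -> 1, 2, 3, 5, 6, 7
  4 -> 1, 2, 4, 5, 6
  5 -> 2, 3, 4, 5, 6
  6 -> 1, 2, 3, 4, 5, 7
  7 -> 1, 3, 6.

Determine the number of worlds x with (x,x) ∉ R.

Enumerating: 1, 2, 6, 7.

4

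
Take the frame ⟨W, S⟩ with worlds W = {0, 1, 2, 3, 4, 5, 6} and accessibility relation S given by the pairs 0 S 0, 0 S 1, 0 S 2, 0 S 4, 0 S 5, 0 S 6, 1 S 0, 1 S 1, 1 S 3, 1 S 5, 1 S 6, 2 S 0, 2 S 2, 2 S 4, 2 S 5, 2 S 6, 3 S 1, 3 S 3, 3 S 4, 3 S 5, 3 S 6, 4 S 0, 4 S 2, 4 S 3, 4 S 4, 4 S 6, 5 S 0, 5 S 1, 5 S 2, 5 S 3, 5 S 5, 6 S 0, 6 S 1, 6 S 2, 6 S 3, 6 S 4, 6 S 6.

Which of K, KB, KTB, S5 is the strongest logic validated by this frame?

KTB

Symmetric (axiom B): yes — every pair in S has its reverse in S.
Reflexive (axiom T): yes — every world is S-related to itself.
Euclidean (axiom 5): no — 0 S 1 and 0 S 2, but not 1 S 2.
So F validates K, KB, KTB; S5 would additionally require S to be Euclidean. The strongest is KTB.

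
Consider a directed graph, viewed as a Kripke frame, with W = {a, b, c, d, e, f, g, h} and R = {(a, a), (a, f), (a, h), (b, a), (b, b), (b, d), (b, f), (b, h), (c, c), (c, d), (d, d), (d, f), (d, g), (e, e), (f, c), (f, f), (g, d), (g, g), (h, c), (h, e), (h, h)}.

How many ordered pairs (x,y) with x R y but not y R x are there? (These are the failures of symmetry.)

11

Enumerating: (a,f), (a,h), (b,a), (b,d), (b,f), (b,h), (c,d), (d,f), (f,c), (h,c), (h,e).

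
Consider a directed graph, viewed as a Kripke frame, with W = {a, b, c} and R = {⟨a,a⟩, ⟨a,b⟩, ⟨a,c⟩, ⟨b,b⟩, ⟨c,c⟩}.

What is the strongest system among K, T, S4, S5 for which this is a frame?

Reflexive (axiom T): yes — every world is R-related to itself.
Transitive (axiom 4): yes — every two-step R-path is closed by a direct edge.
Euclidean (axiom 5): no — a R b and a R c, but not b R c.
So F validates K, T, S4; S5 would additionally require R to be Euclidean. The strongest is S4.

S4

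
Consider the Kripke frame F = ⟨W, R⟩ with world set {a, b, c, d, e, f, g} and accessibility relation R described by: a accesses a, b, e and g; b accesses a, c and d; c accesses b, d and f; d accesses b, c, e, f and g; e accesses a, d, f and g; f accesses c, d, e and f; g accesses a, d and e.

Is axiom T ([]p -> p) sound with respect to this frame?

The schema T characterises exactly the reflexive frames.
Reflexive: no — b is not related to itself.

No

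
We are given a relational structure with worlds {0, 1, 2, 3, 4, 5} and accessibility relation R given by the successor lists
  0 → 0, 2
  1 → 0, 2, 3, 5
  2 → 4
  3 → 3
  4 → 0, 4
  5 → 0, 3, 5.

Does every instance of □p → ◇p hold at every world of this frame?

Axiom D corresponds to the accessibility relation being serial.
Serial: yes — every world has a successor (e.g. 0 R 0).

Yes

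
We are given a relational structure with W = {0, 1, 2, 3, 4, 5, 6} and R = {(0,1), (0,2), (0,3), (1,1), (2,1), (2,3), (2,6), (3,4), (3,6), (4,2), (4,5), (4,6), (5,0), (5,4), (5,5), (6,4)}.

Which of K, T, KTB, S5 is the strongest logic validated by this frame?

K

Reflexive (axiom T): no — 0 is not related to itself.
Symmetric (axiom B): no — 0 R 1 but not 1 R 0.
Euclidean (axiom 5): no — 0 R 1 and 0 R 2, but not 1 R 2.
So F validates K; T would additionally require R to be reflexive. The strongest is K.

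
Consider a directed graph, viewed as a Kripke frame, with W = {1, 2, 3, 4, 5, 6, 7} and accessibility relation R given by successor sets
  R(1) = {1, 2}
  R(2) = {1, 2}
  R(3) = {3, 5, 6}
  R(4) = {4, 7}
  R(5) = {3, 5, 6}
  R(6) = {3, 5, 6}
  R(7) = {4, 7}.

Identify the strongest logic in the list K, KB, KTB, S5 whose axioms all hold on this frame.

S5

Symmetric (axiom B): yes — every pair in R has its reverse in R.
Reflexive (axiom T): yes — every world is R-related to itself.
Euclidean (axiom 5): yes — any two successors of a common world are R-related.
So F validates K, KB, KTB, S5. The strongest is S5.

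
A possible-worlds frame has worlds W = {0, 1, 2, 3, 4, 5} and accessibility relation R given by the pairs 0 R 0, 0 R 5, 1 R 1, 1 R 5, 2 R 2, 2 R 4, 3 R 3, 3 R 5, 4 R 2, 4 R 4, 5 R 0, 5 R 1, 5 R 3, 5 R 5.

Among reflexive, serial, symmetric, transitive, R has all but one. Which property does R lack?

Reflexive: yes — every world is R-related to itself.
Serial: yes — every world has a successor (e.g. 0 R 0).
Symmetric: yes — every pair in R has its reverse in R.
Transitive: no — 0 R 5 and 5 R 1, but not 0 R 1.
Only transitive fails.

transitive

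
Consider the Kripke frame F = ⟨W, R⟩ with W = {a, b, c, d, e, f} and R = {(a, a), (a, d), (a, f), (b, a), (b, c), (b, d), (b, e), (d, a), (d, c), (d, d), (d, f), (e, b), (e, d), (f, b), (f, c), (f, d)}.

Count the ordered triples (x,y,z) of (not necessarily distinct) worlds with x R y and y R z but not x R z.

Enumerating: (a,d,c), (a,f,b), (a,f,c), (b,a,f), (b,d,f), (b,e,b), (d,f,b), (e,b,a), (e,b,c), (e,b,e), (e,d,a), (e,d,c), (e,d,f), (f,b,a), (f,b,e), (f,d,a), (f,d,f).

17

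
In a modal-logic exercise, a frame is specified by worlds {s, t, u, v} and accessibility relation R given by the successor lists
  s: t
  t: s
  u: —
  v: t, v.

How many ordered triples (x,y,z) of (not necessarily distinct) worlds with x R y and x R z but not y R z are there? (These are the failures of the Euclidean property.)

Enumerating: (s,t,t), (t,s,s), (v,t,t), (v,t,v).

4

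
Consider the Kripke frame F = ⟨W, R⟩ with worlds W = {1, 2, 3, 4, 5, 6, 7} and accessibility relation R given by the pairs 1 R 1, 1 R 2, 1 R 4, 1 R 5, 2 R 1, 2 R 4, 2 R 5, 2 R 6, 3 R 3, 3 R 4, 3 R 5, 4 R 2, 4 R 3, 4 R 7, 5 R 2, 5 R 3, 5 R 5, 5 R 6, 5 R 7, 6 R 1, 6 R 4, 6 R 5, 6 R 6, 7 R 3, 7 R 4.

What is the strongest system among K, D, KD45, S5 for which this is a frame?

Serial (axiom D): yes — every world has a successor (e.g. 1 R 1).
Euclidean (axiom 5): no — 1 R 4 and 1 R 5, but not 4 R 5.
Transitive (axiom 4): no — 1 R 2 and 2 R 6, but not 1 R 6.
Reflexive (axiom T): no — 2 is not related to itself.
So F validates K, D; KD45 would additionally require R to be Euclidean and transitive. The strongest is D.

D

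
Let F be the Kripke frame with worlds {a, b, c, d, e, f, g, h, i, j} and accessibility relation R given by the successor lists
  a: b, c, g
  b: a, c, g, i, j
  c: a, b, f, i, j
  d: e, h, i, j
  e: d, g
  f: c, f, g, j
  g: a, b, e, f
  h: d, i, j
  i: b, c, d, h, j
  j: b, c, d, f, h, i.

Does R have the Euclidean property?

No

Euclidean: no — a R c and a R g, but not c R g.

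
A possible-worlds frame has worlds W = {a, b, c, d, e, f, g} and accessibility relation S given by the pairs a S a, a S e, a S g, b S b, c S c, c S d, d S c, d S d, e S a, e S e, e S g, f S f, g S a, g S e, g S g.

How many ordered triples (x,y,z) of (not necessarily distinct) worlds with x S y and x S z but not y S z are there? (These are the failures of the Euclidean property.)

0

S is Euclidean; there are no such tuples.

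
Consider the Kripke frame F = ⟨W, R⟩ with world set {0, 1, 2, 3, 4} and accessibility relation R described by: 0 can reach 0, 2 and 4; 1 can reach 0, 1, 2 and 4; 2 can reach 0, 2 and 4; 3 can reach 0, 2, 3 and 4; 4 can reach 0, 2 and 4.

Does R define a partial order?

Reflexive: yes — every world is R-related to itself.
Transitive: yes — every two-step R-path is closed by a direct edge.
Antisymmetric: no — 0 R 2 and 2 R 0 with 0 ≠ 2.
So R is not a partial order.

No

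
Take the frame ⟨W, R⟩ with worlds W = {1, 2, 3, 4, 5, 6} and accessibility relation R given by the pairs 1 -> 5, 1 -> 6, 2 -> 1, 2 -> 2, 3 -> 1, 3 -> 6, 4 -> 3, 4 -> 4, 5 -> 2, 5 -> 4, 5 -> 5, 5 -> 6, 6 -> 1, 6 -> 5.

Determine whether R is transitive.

Transitive: no — 1 R 5 and 5 R 2, but not 1 R 2.

No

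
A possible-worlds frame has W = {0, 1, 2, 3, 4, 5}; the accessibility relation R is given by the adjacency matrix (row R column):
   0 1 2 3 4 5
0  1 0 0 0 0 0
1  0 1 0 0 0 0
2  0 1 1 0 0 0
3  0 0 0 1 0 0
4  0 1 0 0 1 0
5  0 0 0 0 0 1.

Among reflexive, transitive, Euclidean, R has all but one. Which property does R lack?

Reflexive: yes — every world is R-related to itself.
Transitive: yes — every two-step R-path is closed by a direct edge.
Euclidean: no — 2 R 1 and 2 R 2, but not 1 R 2.
Only Euclidean fails.

Euclidean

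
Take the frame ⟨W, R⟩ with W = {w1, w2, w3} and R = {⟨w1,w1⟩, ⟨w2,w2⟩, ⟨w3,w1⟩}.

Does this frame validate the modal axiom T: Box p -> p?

The schema T characterises exactly the reflexive frames.
Reflexive: no — w3 is not related to itself.

No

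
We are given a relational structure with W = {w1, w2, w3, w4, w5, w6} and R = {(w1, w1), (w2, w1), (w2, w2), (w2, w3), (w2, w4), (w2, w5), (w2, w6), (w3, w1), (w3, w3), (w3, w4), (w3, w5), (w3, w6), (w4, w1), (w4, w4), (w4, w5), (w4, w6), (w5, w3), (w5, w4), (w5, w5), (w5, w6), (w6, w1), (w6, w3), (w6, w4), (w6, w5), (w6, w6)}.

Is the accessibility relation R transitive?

Transitive: no — w4 R w5 and w5 R w3, but not w4 R w3.

No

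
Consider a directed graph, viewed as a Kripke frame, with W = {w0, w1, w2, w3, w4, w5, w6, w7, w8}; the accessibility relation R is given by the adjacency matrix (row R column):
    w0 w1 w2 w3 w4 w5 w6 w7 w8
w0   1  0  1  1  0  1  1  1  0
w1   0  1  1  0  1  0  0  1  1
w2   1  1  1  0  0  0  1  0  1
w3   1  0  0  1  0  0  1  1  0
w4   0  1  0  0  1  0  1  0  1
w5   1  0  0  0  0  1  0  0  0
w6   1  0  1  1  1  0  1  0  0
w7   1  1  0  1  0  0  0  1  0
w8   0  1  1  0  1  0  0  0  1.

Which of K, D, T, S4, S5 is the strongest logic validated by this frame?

T

Serial (axiom D): yes — every world has a successor (e.g. w0 R w0).
Reflexive (axiom T): yes — every world is R-related to itself.
Transitive (axiom 4): no — w0 R w2 and w2 R w1, but not w0 R w1.
Euclidean (axiom 5): no — w0 R w2 and w0 R w3, but not w2 R w3.
So F validates K, D, T; S4 would additionally require R to be transitive. The strongest is T.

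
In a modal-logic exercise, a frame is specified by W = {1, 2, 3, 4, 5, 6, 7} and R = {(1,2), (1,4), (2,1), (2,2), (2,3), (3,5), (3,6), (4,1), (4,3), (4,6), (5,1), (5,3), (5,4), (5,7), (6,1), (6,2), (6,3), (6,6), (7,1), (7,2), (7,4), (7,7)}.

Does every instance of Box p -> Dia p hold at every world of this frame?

Yes

The schema D characterises exactly the serial frames.
Serial: yes — every world has a successor (e.g. 1 R 2).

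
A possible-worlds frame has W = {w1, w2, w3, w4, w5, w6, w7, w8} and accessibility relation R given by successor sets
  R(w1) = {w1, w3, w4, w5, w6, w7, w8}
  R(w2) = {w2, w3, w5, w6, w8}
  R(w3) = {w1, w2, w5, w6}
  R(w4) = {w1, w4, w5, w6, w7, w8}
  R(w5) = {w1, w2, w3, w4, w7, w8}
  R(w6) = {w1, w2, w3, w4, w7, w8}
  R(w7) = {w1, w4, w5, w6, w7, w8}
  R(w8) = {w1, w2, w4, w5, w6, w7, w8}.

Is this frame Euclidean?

No

Euclidean: no — w1 R w3 and w1 R w4, but not w3 R w4.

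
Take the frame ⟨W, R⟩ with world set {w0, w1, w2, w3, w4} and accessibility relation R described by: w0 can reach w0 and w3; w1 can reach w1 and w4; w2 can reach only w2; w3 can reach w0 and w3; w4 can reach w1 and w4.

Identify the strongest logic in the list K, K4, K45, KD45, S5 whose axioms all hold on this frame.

S5

Transitive (axiom 4): yes — every two-step R-path is closed by a direct edge.
Euclidean (axiom 5): yes — any two successors of a common world are R-related.
Serial (axiom D): yes — every world has a successor (e.g. w0 R w0).
Reflexive (axiom T): yes — every world is R-related to itself.
So F validates K, K4, K45, KD45, S5. The strongest is S5.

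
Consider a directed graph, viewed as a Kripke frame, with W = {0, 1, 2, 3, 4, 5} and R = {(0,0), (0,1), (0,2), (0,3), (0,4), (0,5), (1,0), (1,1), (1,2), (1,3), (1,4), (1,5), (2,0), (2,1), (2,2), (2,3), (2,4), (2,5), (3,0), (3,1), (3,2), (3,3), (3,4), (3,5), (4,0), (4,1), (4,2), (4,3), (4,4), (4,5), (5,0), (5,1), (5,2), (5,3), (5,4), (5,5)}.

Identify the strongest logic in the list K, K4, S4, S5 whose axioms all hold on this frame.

S5

Transitive (axiom 4): yes — every two-step R-path is closed by a direct edge.
Reflexive (axiom T): yes — every world is R-related to itself.
Euclidean (axiom 5): yes — any two successors of a common world are R-related.
So F validates K, K4, S4, S5. The strongest is S5.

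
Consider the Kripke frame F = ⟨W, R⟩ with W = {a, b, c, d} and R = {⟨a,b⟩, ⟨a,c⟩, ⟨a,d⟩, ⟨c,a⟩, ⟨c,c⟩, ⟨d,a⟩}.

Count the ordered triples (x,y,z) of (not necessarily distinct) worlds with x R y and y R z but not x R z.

7

Enumerating: (a,c,a), (a,d,a), (c,a,b), (c,a,d), (d,a,b), (d,a,c), (d,a,d).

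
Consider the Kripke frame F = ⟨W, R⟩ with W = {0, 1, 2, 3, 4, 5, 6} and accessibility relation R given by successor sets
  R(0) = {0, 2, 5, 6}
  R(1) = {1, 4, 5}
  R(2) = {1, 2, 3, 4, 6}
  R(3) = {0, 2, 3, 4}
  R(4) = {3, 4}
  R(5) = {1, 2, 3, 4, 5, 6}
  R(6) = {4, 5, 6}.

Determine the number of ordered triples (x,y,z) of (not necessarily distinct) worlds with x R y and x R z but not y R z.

39

Enumerating: (0,2,0), (0,2,5), (0,5,0), (0,6,0), (0,6,2), (1,4,1), (1,4,5), (2,1,2), (2,1,3), (2,1,6), (2,3,1), (2,3,6), … and 27 more.
Total: 39.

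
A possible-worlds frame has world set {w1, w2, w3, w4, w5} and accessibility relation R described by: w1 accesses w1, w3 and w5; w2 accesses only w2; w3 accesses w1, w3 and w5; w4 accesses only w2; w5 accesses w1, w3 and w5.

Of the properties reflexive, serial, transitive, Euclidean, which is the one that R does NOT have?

reflexive

Reflexive: no — w4 is not related to itself.
Serial: yes — every world has a successor (e.g. w1 R w1).
Transitive: yes — every two-step R-path is closed by a direct edge.
Euclidean: yes — any two successors of a common world are R-related.
Only reflexive fails.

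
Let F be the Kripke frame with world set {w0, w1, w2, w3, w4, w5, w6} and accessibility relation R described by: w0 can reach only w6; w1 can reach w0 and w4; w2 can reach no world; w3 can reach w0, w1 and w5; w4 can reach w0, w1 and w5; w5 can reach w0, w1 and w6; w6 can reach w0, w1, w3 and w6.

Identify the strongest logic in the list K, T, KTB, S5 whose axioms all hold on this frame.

Reflexive (axiom T): no — w0 is not related to itself.
Symmetric (axiom B): no — w1 R w0 but not w0 R w1.
Euclidean (axiom 5): no — w1 R w0 and w1 R w4, but not w0 R w4.
So F validates K; T would additionally require R to be reflexive. The strongest is K.

K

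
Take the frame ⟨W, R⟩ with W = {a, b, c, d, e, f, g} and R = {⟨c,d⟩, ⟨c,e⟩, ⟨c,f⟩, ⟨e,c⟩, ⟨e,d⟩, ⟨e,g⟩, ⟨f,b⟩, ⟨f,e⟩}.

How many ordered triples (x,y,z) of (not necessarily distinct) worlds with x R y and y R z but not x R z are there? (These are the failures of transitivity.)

8

Enumerating: (c,e,c), (c,e,g), (c,f,b), (e,c,e), (e,c,f), (f,e,c), (f,e,d), (f,e,g).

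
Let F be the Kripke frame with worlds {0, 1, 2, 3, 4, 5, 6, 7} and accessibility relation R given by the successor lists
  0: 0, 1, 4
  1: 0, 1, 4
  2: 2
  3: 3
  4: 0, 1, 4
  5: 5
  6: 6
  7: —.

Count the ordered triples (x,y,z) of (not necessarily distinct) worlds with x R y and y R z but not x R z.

0

R is transitive; there are no such tuples.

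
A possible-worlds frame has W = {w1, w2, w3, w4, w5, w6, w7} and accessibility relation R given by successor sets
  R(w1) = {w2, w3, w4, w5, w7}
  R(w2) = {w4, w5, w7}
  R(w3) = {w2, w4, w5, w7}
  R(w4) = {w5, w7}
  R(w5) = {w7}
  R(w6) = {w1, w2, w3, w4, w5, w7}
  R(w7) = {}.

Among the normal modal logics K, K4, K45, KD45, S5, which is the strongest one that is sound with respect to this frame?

Transitive (axiom 4): yes — every two-step R-path is closed by a direct edge.
Euclidean (axiom 5): no — w1 R w2 and w1 R w3, but not w2 R w3.
Serial (axiom D): no — w7 has no R-successor.
Reflexive (axiom T): no — w1 is not related to itself.
So F validates K, K4; K45 would additionally require R to be Euclidean. The strongest is K4.

K4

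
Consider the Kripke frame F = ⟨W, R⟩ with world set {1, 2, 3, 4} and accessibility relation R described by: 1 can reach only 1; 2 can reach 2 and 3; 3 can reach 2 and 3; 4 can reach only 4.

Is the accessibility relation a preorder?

Reflexive: yes — every world is R-related to itself.
Transitive: yes — every two-step R-path is closed by a direct edge.
So R is a preorder.

Yes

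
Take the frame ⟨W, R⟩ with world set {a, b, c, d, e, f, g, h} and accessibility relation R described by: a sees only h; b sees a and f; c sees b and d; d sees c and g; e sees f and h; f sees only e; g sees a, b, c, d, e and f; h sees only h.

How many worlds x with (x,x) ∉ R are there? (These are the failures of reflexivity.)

Enumerating: a, b, c, d, e, f, g.

7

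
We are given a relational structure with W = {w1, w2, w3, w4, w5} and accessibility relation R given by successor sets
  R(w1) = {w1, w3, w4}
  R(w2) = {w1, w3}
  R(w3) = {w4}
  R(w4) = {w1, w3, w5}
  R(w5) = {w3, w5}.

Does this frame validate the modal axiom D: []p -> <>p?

By correspondence theory, D is valid on a frame iff R is serial.
Serial: yes — every world has a successor (e.g. w1 R w1).

Yes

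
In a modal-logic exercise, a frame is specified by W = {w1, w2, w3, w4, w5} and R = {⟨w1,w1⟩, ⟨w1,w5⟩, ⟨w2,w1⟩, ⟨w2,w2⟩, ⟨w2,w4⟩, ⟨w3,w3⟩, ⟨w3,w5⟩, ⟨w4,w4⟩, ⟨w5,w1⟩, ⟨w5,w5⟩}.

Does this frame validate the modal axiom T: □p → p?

Yes

By correspondence theory, T is valid on a frame iff R is reflexive.
Reflexive: yes — every world is R-related to itself.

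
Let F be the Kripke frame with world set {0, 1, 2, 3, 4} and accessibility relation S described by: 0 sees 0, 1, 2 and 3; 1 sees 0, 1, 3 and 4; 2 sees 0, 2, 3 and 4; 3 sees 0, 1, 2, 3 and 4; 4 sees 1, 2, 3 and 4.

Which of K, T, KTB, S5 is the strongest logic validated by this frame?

KTB

Reflexive (axiom T): yes — every world is S-related to itself.
Symmetric (axiom B): yes — every pair in S has its reverse in S.
Euclidean (axiom 5): no — 0 S 1 and 0 S 2, but not 1 S 2.
So F validates K, T, KTB; S5 would additionally require S to be Euclidean. The strongest is KTB.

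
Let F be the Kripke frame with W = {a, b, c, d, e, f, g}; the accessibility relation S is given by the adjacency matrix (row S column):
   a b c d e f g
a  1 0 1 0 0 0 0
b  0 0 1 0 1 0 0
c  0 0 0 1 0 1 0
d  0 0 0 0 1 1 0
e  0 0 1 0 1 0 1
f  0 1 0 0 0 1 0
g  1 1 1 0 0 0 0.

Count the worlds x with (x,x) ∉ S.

4

Enumerating: b, c, d, g.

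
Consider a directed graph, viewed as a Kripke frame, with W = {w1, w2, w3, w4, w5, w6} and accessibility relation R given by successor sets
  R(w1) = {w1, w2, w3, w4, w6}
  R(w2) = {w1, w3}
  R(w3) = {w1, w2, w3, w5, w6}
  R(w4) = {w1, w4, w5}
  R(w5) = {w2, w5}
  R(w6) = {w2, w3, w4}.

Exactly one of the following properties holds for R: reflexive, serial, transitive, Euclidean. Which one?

Reflexive: no — w2 is not related to itself.
Serial: yes — every world has a successor (e.g. w1 R w1).
Transitive: no — w1 R w3 and w3 R w5, but not w1 R w5.
Euclidean: no — w1 R w2 and w1 R w4, but not w2 R w4.
Only serial holds.

serial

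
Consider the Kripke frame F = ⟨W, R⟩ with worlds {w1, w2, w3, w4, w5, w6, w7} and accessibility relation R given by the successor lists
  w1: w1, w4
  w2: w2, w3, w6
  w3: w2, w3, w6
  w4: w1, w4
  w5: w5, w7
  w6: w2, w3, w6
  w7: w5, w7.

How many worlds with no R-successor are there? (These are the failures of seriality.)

R is serial; there are no such worlds.

0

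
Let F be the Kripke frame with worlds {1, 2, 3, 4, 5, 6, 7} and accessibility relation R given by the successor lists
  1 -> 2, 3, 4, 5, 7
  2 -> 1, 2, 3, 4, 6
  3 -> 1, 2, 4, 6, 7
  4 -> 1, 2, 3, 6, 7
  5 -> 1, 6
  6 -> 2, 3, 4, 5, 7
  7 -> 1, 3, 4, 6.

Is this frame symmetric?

Symmetric: yes — every pair in R has its reverse in R.

Yes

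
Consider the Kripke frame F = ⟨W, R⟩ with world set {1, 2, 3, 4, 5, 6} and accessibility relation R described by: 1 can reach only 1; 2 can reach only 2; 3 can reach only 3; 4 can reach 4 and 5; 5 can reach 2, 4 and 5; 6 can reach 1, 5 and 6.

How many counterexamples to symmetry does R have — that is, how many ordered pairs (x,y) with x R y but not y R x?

Enumerating: (5,2), (6,1), (6,5).

3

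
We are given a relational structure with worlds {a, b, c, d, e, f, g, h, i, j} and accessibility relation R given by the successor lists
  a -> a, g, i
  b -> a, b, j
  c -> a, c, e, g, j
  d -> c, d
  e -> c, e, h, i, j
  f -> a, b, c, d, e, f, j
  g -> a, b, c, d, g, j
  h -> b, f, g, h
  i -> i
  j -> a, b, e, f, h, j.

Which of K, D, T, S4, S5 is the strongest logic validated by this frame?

Serial (axiom D): yes — every world has a successor (e.g. a R a).
Reflexive (axiom T): yes — every world is R-related to itself.
Transitive (axiom 4): no — a R g and g R b, but not a R b.
Euclidean (axiom 5): no — a R g and a R i, but not g R i.
So F validates K, D, T; S4 would additionally require R to be transitive. The strongest is T.

T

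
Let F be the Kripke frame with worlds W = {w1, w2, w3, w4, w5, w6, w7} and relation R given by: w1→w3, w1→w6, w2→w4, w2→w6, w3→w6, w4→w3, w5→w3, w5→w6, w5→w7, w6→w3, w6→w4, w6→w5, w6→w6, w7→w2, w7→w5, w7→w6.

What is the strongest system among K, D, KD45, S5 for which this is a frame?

Serial (axiom D): yes — every world has a successor (e.g. w1 R w3).
Euclidean (axiom 5): no — w2 R w4 and w2 R w6, but not w4 R w6.
Transitive (axiom 4): no — w1 R w6 and w6 R w4, but not w1 R w4.
Reflexive (axiom T): no — w1 is not related to itself.
So F validates K, D; KD45 would additionally require R to be Euclidean and transitive. The strongest is D.

D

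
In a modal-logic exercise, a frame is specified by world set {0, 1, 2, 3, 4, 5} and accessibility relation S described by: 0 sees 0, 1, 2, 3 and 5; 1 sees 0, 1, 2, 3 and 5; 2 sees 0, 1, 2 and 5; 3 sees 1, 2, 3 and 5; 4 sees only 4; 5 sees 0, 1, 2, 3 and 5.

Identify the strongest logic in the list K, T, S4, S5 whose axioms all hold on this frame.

Reflexive (axiom T): yes — every world is S-related to itself.
Transitive (axiom 4): no — 2 S 0 and 0 S 3, but not 2 S 3.
Euclidean (axiom 5): no — 0 S 2 and 0 S 3, but not 2 S 3.
So F validates K, T; S4 would additionally require S to be transitive. The strongest is T.

T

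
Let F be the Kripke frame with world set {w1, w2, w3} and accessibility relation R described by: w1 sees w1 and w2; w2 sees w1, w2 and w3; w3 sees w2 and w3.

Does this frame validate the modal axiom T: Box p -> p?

Yes

Axiom T corresponds to the accessibility relation being reflexive.
Reflexive: yes — every world is R-related to itself.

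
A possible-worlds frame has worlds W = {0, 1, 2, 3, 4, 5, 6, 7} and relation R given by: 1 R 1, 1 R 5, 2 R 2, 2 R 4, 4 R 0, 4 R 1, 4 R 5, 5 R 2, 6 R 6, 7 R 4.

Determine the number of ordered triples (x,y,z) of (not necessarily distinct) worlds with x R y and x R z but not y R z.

Enumerating: (1,5,1), (1,5,5), (2,4,2), (2,4,4), (4,0,0), (4,0,1), (4,0,5), (4,1,0), (4,5,0), (4,5,1), (4,5,5), (7,4,4).

12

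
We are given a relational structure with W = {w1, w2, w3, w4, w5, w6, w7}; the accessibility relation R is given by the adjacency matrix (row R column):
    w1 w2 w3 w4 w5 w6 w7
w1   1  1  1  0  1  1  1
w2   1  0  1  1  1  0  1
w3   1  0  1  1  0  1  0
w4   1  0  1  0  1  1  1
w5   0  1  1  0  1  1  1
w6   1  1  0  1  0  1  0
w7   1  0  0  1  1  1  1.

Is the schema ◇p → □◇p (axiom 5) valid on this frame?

No

By correspondence theory, 5 is valid on a frame iff R is Euclidean.
Euclidean: no — w1 R w2 and w1 R w6, but not w2 R w6.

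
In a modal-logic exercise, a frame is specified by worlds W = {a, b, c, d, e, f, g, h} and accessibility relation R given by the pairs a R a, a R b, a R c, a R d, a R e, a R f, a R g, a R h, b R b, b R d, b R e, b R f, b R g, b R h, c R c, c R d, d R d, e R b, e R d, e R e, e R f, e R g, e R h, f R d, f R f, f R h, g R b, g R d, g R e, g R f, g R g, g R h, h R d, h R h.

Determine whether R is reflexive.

Reflexive: yes — every world is R-related to itself.

Yes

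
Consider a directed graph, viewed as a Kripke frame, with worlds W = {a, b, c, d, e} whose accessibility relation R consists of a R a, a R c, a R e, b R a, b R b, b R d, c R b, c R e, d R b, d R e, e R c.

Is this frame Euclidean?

No

Euclidean: no — b R a and b R d, but not a R d.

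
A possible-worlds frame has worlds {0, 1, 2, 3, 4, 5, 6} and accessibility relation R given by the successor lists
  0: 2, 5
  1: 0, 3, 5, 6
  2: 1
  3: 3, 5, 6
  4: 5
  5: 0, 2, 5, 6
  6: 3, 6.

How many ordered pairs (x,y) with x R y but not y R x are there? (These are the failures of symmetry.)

10

Enumerating: (0,2), (1,0), (1,3), (1,5), (1,6), (2,1), (3,5), (4,5), (5,2), (5,6).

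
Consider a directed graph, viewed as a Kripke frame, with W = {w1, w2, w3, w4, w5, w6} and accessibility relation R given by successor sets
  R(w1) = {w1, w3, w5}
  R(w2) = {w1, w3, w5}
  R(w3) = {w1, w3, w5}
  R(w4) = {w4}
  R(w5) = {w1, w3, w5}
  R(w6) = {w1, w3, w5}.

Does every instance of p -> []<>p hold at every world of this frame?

No

By correspondence theory, B is valid on a frame iff R is symmetric.
Symmetric: no — w2 R w1 but not w1 R w2.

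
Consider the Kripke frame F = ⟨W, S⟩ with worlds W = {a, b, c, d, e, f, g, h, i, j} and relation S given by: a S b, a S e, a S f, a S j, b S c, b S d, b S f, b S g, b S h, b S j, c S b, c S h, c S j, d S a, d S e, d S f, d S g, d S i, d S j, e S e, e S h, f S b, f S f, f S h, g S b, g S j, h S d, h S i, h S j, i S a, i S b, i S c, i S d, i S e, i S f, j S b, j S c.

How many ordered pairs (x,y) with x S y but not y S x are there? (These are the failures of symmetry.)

Enumerating: (a,b), (a,e), (a,f), (a,j), (b,d), (b,h), (c,h), (d,a), (d,e), (d,f), (d,g), (d,j), … and 11 more.
Total: 23.

23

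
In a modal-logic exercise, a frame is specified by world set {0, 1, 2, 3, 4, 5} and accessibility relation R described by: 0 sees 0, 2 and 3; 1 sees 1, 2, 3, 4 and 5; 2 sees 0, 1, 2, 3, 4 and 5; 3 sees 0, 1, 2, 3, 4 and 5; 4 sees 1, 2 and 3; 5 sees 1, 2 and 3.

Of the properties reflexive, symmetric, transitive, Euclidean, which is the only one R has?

Reflexive: no — 4 is not related to itself.
Symmetric: yes — every pair in R has its reverse in R.
Transitive: no — 0 R 2 and 2 R 1, but not 0 R 1.
Euclidean: no — 1 R 4 and 1 R 5, but not 4 R 5.
Only symmetric holds.

symmetric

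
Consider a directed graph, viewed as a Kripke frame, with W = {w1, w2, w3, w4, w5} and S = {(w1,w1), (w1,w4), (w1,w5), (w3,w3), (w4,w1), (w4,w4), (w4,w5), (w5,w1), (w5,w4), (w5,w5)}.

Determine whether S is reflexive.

Reflexive: no — w2 is not related to itself.

No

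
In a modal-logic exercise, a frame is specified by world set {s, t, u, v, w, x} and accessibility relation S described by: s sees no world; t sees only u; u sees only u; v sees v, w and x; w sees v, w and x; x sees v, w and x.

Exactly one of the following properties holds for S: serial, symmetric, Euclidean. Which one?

Euclidean

Serial: no — s has no S-successor.
Symmetric: no — t S u but not u S t.
Euclidean: yes — any two successors of a common world are S-related.
Only Euclidean holds.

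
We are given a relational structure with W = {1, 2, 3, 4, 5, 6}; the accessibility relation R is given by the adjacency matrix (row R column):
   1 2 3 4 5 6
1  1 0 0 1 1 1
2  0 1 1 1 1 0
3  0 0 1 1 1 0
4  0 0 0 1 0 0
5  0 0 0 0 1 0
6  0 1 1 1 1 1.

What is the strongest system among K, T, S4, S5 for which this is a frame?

Reflexive (axiom T): yes — every world is R-related to itself.
Transitive (axiom 4): no — 1 R 6 and 6 R 2, but not 1 R 2.
Euclidean (axiom 5): no — 1 R 4 and 1 R 5, but not 4 R 5.
So F validates K, T; S4 would additionally require R to be transitive. The strongest is T.

T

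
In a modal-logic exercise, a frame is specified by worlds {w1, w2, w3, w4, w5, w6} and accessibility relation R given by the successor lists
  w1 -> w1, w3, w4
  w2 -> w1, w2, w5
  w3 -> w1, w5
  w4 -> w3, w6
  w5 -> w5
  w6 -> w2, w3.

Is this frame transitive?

No

Transitive: no — w1 R w3 and w3 R w5, but not w1 R w5.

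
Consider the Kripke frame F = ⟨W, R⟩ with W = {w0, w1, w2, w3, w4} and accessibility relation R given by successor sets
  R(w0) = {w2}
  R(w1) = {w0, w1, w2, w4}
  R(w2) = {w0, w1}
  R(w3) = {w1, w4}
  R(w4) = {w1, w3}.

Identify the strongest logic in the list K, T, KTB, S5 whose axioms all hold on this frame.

Reflexive (axiom T): no — w0 is not related to itself.
Symmetric (axiom B): no — w1 R w0 but not w0 R w1.
Euclidean (axiom 5): no — w1 R w0 and w1 R w4, but not w0 R w4.
So F validates K; T would additionally require R to be reflexive. The strongest is K.

K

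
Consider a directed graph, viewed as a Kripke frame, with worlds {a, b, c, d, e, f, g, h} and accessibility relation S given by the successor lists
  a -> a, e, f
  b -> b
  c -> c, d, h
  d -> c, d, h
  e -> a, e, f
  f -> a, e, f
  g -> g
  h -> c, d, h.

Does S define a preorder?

Reflexive: yes — every world is S-related to itself.
Transitive: yes — every two-step S-path is closed by a direct edge.
So S is a preorder.

Yes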